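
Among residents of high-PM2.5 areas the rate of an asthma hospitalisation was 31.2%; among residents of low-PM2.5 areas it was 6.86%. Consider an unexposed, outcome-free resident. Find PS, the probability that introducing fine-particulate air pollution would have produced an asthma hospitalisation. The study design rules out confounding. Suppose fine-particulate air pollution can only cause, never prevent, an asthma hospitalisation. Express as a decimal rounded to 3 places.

PS ≈ 0.261

p₁ = 0.312, p₀ = 0.0686.
Under exogeneity and monotonicity, PS = (p₁ − p₀) / (1 − p₀).
PS = (0.312 − 0.0686) / (1 − 0.0686) = 0.2434 / 0.9314 ≈ 0.2613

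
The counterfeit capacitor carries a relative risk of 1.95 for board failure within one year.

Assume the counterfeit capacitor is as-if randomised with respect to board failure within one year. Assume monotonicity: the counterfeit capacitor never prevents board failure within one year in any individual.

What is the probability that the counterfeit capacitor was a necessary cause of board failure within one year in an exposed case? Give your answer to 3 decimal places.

PN ≈ 0.487

Under exogeneity and monotonicity, PN = (RR − 1) / RR = 1 − 1/RR.
PN = (1.95 − 1) / 1.95 = 0.95 / 1.95 ≈ 0.4872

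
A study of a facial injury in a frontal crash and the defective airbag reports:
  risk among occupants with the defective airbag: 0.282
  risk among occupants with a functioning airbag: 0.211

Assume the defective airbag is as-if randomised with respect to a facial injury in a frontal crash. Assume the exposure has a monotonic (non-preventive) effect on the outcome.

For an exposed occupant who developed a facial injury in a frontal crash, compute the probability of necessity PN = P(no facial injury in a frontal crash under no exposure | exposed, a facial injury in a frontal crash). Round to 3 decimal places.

Let p₁ = 0.282, p₀ = 0.211.
Under exogeneity and monotonicity, PN = (p₁ − p₀) / p₁.
PN = (0.282 − 0.211) / 0.282 = 0.071 / 0.282 ≈ 0.2518

PN ≈ 0.252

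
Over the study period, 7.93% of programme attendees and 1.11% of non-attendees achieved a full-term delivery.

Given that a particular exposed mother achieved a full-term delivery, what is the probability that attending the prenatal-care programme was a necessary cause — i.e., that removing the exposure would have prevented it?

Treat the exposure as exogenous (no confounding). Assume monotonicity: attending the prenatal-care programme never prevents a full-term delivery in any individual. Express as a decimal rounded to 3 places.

PN ≈ 0.860

p₁ = 0.0793, p₀ = 0.0111.
Under exogeneity and monotonicity, PN = (p₁ − p₀) / p₁.
PN = (0.0793 − 0.0111) / 0.0793 = 0.0682 / 0.0793 ≈ 0.8600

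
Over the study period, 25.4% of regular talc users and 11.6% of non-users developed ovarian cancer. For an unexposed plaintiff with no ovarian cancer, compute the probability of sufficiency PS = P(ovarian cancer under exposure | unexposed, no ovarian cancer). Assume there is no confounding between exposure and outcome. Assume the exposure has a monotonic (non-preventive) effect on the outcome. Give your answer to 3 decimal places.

p₁ = 0.254, p₀ = 0.116.
Under exogeneity and monotonicity, PS = (p₁ − p₀) / (1 − p₀).
PS = (0.254 − 0.116) / (1 − 0.116) = 0.138 / 0.884 ≈ 0.1561

PS ≈ 0.156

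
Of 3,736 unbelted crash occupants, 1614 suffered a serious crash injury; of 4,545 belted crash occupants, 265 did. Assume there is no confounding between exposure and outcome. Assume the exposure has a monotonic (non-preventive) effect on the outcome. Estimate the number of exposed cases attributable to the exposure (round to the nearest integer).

about 1396 cases

p₁ = P(outcome | exposed) = 1614/3736 = 0.43201
p₀ = P(outcome | unexposed) = 265/4545 = 0.058306
PN = (p₁ − p₀)/p₁ = (0.43201 − 0.058306) / 0.43201 ≈ 0.86504.
Attributable cases ≈ PN × (exposed cases) = 0.86504 × 1614 ≈ 1396.17.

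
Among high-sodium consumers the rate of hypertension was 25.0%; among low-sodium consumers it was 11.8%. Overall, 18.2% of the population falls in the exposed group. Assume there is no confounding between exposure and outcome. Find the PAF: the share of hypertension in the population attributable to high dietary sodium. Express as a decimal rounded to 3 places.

PAF ≈ 0.169

p₁ = 0.25, p₀ = 0.118.
Overall risk P(Y=1) = π·p₁ + (1−π)·p₀ = 0.182×0.25 + 0.818×0.118 = 0.14202.
Under exogeneity, PAF = [P(Y=1) − p₀] / P(Y=1).
PAF = (0.14202 − 0.118) / 0.14202 ≈ 0.1692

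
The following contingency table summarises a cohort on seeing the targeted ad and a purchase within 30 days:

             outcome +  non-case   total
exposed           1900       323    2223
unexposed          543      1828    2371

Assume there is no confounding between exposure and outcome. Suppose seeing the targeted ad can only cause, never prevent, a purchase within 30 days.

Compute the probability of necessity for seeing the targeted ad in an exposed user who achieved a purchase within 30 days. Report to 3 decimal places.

PN ≈ 0.732

p₁ = P(outcome | exposed) = 1900/2223 = 0.8547
p₀ = P(outcome | unexposed) = 543/2371 = 0.22902
Under exogeneity and monotonicity, PN = (p₁ − p₀)/p₁.
PN = (0.8547 − 0.22902) / 0.8547 ≈ 0.7320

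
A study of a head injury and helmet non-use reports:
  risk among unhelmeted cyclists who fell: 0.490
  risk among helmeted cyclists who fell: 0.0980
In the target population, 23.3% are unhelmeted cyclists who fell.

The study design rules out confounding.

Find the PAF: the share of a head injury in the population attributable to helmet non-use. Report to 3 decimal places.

PAF ≈ 0.482

Let p₁ = 0.49, p₀ = 0.098.
Overall risk P(Y=1) = π·p₁ + (1−π)·p₀ = 0.233×0.49 + 0.767×0.098 = 0.18934.
Under exogeneity, PAF = [P(Y=1) − p₀] / P(Y=1).
PAF = (0.18934 − 0.098) / 0.18934 ≈ 0.4824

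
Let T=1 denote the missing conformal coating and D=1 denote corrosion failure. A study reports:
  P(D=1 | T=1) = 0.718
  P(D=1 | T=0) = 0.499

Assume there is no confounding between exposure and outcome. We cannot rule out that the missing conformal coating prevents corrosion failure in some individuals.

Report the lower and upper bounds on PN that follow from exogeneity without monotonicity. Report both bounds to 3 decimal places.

0.305 ≤ PN ≤ 0.698

Let p₁ = 0.718, p₀ = 0.499.
Under exogeneity alone the bounds on PN are max{0,(p₁−p₀)/p₁} ≤ PN ≤ min{1,(1−p₀)/p₁}.
  lower = (p₁ − p₀)/p₁ = 0.219 / 0.718 ≈ 0.3050
  upper = min{1, (1 − p₀)/p₁} = 0.501 / 0.718 ≈ 0.6978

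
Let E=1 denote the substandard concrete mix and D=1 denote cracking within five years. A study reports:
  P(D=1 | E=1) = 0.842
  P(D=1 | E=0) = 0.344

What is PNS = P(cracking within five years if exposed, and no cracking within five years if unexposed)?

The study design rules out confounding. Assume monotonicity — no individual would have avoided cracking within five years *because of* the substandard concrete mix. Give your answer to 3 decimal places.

PNS ≈ 0.498

Let p₁ = 0.842, p₀ = 0.344.
Under exogeneity and monotonicity, PNS = p₁ − p₀.
PNS = 0.842 − 0.344 = 0.498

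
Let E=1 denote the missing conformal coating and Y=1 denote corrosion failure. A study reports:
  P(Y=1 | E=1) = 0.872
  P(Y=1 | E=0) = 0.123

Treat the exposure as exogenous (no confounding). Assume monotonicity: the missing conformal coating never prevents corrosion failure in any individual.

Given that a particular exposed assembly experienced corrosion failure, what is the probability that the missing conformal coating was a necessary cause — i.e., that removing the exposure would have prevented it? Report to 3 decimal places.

Let p₁ = 0.872, p₀ = 0.123.
Under exogeneity and monotonicity, PN = (p₁ − p₀) / p₁.
PN = (0.872 − 0.123) / 0.872 = 0.749 / 0.872 ≈ 0.8589

PN ≈ 0.859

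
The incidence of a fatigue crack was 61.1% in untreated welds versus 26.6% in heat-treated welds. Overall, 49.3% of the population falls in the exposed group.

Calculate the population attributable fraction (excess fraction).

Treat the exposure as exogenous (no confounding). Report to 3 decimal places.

PAF ≈ 0.390

p₁ = 0.611, p₀ = 0.266.
Overall risk P(Y=1) = π·p₁ + (1−π)·p₀ = 0.493×0.611 + 0.507×0.266 = 0.43608.
Under exogeneity, PAF = [P(Y=1) − p₀] / P(Y=1).
PAF = (0.43608 − 0.266) / 0.43608 ≈ 0.3900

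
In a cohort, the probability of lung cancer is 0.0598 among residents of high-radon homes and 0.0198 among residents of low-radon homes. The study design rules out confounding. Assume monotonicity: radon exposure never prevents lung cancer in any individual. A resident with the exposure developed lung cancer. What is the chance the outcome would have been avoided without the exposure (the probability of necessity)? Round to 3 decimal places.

PN ≈ 0.669

Let p₁ = 0.0598, p₀ = 0.0198.
Under exogeneity and monotonicity, PN = (p₁ − p₀) / p₁.
PN = (0.0598 − 0.0198) / 0.0598 = 0.04 / 0.0598 ≈ 0.6689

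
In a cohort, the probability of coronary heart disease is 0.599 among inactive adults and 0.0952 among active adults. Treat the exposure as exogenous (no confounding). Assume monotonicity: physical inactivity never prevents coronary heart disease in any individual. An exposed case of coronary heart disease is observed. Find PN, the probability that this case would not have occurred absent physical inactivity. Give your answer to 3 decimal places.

Let p₁ = 0.599, p₀ = 0.0952.
Under exogeneity and monotonicity, PN = (p₁ − p₀) / p₁.
PN = (0.599 − 0.0952) / 0.599 = 0.5038 / 0.599 ≈ 0.8411

PN ≈ 0.841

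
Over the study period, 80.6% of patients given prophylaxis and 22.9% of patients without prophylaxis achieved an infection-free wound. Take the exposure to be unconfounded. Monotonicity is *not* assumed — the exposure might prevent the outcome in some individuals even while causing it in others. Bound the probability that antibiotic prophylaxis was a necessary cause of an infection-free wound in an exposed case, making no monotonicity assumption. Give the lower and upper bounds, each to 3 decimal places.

p₁ = 0.806, p₀ = 0.229.
Under exogeneity alone the bounds on PN are max{0,(p₁−p₀)/p₁} ≤ PN ≤ min{1,(1−p₀)/p₁}.
  lower = (p₁ − p₀)/p₁ = 0.577 / 0.806 ≈ 0.7159
  upper = min{1, (1 − p₀)/p₁} = 0.771 / 0.806 ≈ 0.9566

0.716 ≤ PN ≤ 0.957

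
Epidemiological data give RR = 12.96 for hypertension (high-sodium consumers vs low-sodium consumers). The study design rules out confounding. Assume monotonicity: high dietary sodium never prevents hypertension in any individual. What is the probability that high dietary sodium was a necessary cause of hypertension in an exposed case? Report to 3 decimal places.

PN ≈ 0.923

Under exogeneity and monotonicity, PN = (RR − 1) / RR = 1 − 1/RR.
PN = (12.96 − 1) / 12.96 = 11.96 / 12.96 ≈ 0.9228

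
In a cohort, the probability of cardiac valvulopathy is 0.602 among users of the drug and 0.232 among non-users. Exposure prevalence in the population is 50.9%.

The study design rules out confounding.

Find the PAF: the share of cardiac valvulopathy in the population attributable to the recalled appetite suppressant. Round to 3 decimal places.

PAF ≈ 0.448

Let p₁ = 0.602, p₀ = 0.232.
Overall risk P(Y=1) = π·p₁ + (1−π)·p₀ = 0.509×0.602 + 0.491×0.232 = 0.42033.
Under exogeneity, PAF = [P(Y=1) − p₀] / P(Y=1).
PAF = (0.42033 − 0.232) / 0.42033 ≈ 0.4481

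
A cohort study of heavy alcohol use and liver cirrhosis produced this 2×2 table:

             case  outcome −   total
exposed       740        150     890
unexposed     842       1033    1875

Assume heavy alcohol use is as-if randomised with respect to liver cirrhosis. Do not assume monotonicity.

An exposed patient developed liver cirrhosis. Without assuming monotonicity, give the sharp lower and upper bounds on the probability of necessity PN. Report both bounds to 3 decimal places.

p₁ = P(outcome | exposed) = 740/890 = 0.83146
p₀ = P(outcome | unexposed) = 842/1875 = 0.44907
Under exogeneity alone the bounds on PN are max{0,(p₁−p₀)/p₁} ≤ PN ≤ min{1,(1−p₀)/p₁}.
  lower = (p₁ − p₀)/p₁ = 0.38239 / 0.83146 ≈ 0.4599
  upper = min{1, (1 − p₀)/p₁} = 0.55093 / 0.83146 ≈ 0.6626

0.460 ≤ PN ≤ 0.663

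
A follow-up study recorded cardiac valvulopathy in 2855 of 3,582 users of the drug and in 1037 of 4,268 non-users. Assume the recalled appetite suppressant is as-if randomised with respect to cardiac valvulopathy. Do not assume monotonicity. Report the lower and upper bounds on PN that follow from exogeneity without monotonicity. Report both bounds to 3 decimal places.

0.695 ≤ PN ≤ 0.950

p₁ = P(outcome | exposed) = 2855/3582 = 0.79704
p₀ = P(outcome | unexposed) = 1037/4268 = 0.24297
Under exogeneity alone the bounds on PN are max{0,(p₁−p₀)/p₁} ≤ PN ≤ min{1,(1−p₀)/p₁}.
  lower = (p₁ − p₀)/p₁ = 0.55407 / 0.79704 ≈ 0.6952
  upper = min{1, (1 − p₀)/p₁} = 0.75703 / 0.79704 ≈ 0.9498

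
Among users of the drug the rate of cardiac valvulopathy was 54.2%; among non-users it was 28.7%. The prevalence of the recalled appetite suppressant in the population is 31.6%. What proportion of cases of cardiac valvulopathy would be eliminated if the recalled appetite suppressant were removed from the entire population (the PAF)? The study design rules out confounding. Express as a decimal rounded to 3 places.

PAF ≈ 0.219

p₁ = 0.542, p₀ = 0.287.
Overall risk P(Y=1) = π·p₁ + (1−π)·p₀ = 0.316×0.542 + 0.684×0.287 = 0.36758.
Under exogeneity, PAF = [P(Y=1) − p₀] / P(Y=1).
PAF = (0.36758 − 0.287) / 0.36758 ≈ 0.2192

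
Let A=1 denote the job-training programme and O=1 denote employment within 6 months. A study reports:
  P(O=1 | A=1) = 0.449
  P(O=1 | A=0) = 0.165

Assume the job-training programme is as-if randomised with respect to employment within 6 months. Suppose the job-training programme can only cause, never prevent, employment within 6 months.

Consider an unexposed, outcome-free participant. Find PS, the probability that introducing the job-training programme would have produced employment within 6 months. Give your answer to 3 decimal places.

Let p₁ = 0.449, p₀ = 0.165.
Under exogeneity and monotonicity, PS = (p₁ − p₀) / (1 − p₀).
PS = (0.449 − 0.165) / (1 − 0.165) = 0.284 / 0.835 ≈ 0.3401

PS ≈ 0.340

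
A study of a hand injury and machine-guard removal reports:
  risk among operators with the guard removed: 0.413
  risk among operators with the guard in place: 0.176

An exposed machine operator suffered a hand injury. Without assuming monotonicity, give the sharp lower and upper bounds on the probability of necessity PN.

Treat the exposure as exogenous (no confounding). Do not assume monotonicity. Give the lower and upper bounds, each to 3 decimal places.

Let p₁ = 0.413, p₀ = 0.176.
Under exogeneity alone the bounds on PN are max{0,(p₁−p₀)/p₁} ≤ PN ≤ min{1,(1−p₀)/p₁}.
  lower = (p₁ − p₀)/p₁ = 0.237 / 0.413 ≈ 0.5738
  upper = min{1, (1 − p₀)/p₁} = 0.824 / 0.413 ≈ 1.9952 → capped at 1

0.574 ≤ PN ≤ 1.000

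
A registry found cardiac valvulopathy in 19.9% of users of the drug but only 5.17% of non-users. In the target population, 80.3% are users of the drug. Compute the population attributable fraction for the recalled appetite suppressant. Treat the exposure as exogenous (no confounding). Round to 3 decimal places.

p₁ = 0.199, p₀ = 0.0517.
Overall risk P(Y=1) = π·p₁ + (1−π)·p₀ = 0.803×0.199 + 0.197×0.0517 = 0.16998.
Under exogeneity, PAF = [P(Y=1) − p₀] / P(Y=1).
PAF = (0.16998 − 0.0517) / 0.16998 ≈ 0.6958

PAF ≈ 0.696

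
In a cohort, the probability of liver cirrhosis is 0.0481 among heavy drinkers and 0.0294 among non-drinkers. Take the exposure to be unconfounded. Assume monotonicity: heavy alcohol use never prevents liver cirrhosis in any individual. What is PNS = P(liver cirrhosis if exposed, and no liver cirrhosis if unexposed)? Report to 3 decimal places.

PNS ≈ 0.019

Let p₁ = 0.0481, p₀ = 0.0294.
Under exogeneity and monotonicity, PNS = p₁ − p₀.
PNS = 0.0481 − 0.0294 = 0.0187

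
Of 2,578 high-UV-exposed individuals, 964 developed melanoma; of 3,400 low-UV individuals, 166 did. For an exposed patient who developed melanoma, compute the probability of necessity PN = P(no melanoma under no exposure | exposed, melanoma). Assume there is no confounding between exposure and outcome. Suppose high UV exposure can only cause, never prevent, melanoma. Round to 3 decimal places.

PN ≈ 0.869

p₁ = P(outcome | exposed) = 964/2578 = 0.37393
p₀ = P(outcome | unexposed) = 166/3400 = 0.048824
Under exogeneity and monotonicity, PN = (p₁ − p₀) / p₁.
PN = (0.37393 − 0.048824) / 0.37393 = 0.32511 / 0.37393 ≈ 0.8694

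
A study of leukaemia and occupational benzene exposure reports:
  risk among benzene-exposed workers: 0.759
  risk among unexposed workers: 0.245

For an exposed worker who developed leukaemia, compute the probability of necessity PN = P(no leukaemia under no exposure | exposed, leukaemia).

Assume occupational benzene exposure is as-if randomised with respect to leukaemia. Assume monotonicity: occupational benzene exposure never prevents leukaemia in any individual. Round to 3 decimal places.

PN ≈ 0.677

Let p₁ = 0.759, p₀ = 0.245.
Under exogeneity and monotonicity, PN = (p₁ − p₀) / p₁.
PN = (0.759 − 0.245) / 0.759 = 0.514 / 0.759 ≈ 0.6772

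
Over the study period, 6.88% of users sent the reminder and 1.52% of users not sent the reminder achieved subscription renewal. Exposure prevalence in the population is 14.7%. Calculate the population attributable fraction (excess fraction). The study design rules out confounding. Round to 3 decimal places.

p₁ = 0.0688, p₀ = 0.0152.
Overall risk P(Y=1) = π·p₁ + (1−π)·p₀ = 0.147×0.0688 + 0.853×0.0152 = 0.023079.
Under exogeneity, PAF = [P(Y=1) − p₀] / P(Y=1).
PAF = (0.023079 − 0.0152) / 0.023079 ≈ 0.3414

PAF ≈ 0.341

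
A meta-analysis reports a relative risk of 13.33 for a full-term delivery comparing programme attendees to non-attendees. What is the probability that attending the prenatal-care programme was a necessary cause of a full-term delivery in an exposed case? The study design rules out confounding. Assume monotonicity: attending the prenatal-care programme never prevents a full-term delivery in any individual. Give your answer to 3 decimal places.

Under exogeneity and monotonicity, PN = (RR − 1) / RR = 1 − 1/RR.
PN = (13.33 − 1) / 13.33 = 12.33 / 13.33 ≈ 0.9250

PN ≈ 0.925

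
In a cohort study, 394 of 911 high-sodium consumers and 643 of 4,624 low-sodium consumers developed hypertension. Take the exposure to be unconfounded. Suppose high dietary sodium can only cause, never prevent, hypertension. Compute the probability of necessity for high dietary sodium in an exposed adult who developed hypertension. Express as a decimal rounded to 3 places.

p₁ = P(outcome | exposed) = 394/911 = 0.43249
p₀ = P(outcome | unexposed) = 643/4624 = 0.13906
Under exogeneity and monotonicity, PN = (p₁ − p₀) / p₁.
PN = (0.43249 − 0.13906) / 0.43249 = 0.29343 / 0.43249 ≈ 0.6785

PN ≈ 0.678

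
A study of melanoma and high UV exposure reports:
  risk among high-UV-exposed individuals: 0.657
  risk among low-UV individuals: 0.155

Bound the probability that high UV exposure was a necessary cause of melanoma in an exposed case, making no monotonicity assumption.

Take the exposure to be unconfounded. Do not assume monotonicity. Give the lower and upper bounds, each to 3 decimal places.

Let p₁ = 0.657, p₀ = 0.155.
Under exogeneity alone the bounds on PN are max{0,(p₁−p₀)/p₁} ≤ PN ≤ min{1,(1−p₀)/p₁}.
  lower = (p₁ − p₀)/p₁ = 0.502 / 0.657 ≈ 0.7641
  upper = min{1, (1 − p₀)/p₁} = 0.845 / 0.657 ≈ 1.2861 → capped at 1

0.764 ≤ PN ≤ 1.000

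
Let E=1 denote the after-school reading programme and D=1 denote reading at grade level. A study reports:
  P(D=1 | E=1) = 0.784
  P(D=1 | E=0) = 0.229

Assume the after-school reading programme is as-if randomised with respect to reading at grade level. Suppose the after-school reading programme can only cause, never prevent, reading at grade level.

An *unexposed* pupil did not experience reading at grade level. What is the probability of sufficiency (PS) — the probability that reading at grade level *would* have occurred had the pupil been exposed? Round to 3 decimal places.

Let p₁ = 0.784, p₀ = 0.229.
Under exogeneity and monotonicity, PS = (p₁ − p₀) / (1 − p₀).
PS = (0.784 − 0.229) / (1 − 0.229) = 0.555 / 0.771 ≈ 0.7198

PS ≈ 0.720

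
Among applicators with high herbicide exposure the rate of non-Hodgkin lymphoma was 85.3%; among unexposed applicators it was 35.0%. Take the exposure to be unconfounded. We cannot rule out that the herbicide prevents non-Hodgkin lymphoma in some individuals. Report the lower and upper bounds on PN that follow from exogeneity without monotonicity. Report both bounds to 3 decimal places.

0.590 ≤ PN ≤ 0.762

p₁ = 0.853, p₀ = 0.35.
Under exogeneity alone the bounds on PN are max{0,(p₁−p₀)/p₁} ≤ PN ≤ min{1,(1−p₀)/p₁}.
  lower = (p₁ − p₀)/p₁ = 0.503 / 0.853 ≈ 0.5897
  upper = min{1, (1 − p₀)/p₁} = 0.65 / 0.853 ≈ 0.7620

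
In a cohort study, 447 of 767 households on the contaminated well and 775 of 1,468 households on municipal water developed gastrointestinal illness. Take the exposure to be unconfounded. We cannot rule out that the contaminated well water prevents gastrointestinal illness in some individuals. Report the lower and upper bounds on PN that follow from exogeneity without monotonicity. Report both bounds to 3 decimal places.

0.094 ≤ PN ≤ 0.810

p₁ = P(outcome | exposed) = 447/767 = 0.58279
p₀ = P(outcome | unexposed) = 775/1468 = 0.52793
Under exogeneity alone the bounds on PN are max{0,(p₁−p₀)/p₁} ≤ PN ≤ min{1,(1−p₀)/p₁}.
  lower = (p₁ − p₀)/p₁ = 0.054861 / 0.58279 ≈ 0.0941
  upper = min{1, (1 − p₀)/p₁} = 0.47207 / 0.58279 ≈ 0.8100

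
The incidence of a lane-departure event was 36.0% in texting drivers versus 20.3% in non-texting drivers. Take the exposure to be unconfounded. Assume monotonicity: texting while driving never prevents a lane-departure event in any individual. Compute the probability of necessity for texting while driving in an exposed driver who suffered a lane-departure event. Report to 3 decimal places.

PN ≈ 0.436

p₁ = 0.36, p₀ = 0.203.
Under exogeneity and monotonicity, PN = (p₁ − p₀) / p₁.
PN = (0.36 − 0.203) / 0.36 = 0.157 / 0.36 ≈ 0.4361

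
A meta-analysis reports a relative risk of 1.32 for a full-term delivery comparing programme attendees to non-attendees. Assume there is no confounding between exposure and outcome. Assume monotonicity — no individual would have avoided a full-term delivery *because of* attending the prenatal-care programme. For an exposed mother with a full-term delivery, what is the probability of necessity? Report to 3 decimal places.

PN ≈ 0.242

Under exogeneity and monotonicity, PN = (RR − 1) / RR = 1 − 1/RR.
PN = (1.32 − 1) / 1.32 = 0.32 / 1.32 ≈ 0.2424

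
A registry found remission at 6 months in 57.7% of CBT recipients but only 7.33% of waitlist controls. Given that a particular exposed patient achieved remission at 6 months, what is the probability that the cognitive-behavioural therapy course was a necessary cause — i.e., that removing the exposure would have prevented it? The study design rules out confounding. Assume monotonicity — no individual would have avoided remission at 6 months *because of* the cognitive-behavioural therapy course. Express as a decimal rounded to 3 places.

p₁ = 0.577, p₀ = 0.0733.
Under exogeneity and monotonicity, PN = (p₁ − p₀) / p₁.
PN = (0.577 − 0.0733) / 0.577 = 0.5037 / 0.577 ≈ 0.8730

PN ≈ 0.873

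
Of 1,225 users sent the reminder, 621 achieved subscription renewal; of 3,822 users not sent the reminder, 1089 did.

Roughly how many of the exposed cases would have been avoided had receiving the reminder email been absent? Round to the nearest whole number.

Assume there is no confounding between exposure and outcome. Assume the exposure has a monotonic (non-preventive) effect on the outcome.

about 272 cases

p₁ = P(outcome | exposed) = 621/1225 = 0.50694
p₀ = P(outcome | unexposed) = 1089/3822 = 0.28493
PN = (p₁ − p₀)/p₁ = (0.50694 − 0.28493) / 0.50694 ≈ 0.43794.
Attributable cases ≈ PN × (exposed cases) = 0.43794 × 621 ≈ 271.96.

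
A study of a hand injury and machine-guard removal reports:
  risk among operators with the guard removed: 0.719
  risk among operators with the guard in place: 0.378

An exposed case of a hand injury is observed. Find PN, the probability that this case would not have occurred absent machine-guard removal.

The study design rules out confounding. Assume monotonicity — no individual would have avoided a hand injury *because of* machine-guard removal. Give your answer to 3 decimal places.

PN ≈ 0.474

Let p₁ = 0.719, p₀ = 0.378.
Under exogeneity and monotonicity, PN = (p₁ − p₀) / p₁.
PN = (0.719 − 0.378) / 0.719 = 0.341 / 0.719 ≈ 0.4743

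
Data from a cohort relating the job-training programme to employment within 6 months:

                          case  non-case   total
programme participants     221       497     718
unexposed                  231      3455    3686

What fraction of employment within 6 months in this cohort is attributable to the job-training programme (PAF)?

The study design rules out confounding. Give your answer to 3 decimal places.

p₁ = P(outcome | exposed) = 221/718 = 0.3078
p₀ = P(outcome | unexposed) = 231/3686 = 0.06267
Exposure prevalence π = 718/4404 = 0.16303; overall risk P(Y=1) = 0.10263.
Under exogeneity, PAF = [P(Y=1) − p₀]/P(Y=1).
PAF = (0.10263 − 0.06267) / 0.10263 ≈ 0.3894

PAF ≈ 0.389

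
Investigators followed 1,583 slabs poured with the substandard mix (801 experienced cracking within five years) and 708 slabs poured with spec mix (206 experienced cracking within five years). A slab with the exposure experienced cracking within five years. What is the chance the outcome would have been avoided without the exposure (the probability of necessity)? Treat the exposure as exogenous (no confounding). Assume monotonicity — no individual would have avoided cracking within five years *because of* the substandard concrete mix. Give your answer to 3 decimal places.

p₁ = P(outcome | exposed) = 801/1583 = 0.506
p₀ = P(outcome | unexposed) = 206/708 = 0.29096
Under exogeneity and monotonicity, PN = (p₁ − p₀) / p₁.
PN = (0.506 − 0.29096) / 0.506 = 0.21504 / 0.506 ≈ 0.4250

PN ≈ 0.425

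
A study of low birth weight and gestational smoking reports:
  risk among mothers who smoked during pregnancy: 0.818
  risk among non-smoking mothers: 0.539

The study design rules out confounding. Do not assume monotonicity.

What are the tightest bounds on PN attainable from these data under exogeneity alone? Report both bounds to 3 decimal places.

Let p₁ = 0.818, p₀ = 0.539.
Under exogeneity alone the bounds on PN are max{0,(p₁−p₀)/p₁} ≤ PN ≤ min{1,(1−p₀)/p₁}.
  lower = (p₁ − p₀)/p₁ = 0.279 / 0.818 ≈ 0.3411
  upper = min{1, (1 − p₀)/p₁} = 0.461 / 0.818 ≈ 0.5636

0.341 ≤ PN ≤ 0.564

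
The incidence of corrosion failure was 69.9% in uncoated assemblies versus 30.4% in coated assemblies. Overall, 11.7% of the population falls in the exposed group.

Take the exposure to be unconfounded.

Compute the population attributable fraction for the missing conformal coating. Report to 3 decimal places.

PAF ≈ 0.132

p₁ = 0.699, p₀ = 0.304.
Overall risk P(Y=1) = π·p₁ + (1−π)·p₀ = 0.117×0.699 + 0.883×0.304 = 0.35021.
Under exogeneity, PAF = [P(Y=1) − p₀] / P(Y=1).
PAF = (0.35021 − 0.304) / 0.35021 ≈ 0.1320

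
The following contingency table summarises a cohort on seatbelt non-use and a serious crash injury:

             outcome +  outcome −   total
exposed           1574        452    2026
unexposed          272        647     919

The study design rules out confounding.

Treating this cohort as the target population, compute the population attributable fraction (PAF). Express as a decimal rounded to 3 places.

p₁ = P(outcome | exposed) = 1574/2026 = 0.7769
p₀ = P(outcome | unexposed) = 272/919 = 0.29597
Exposure prevalence π = 2026/2945 = 0.68795; overall risk P(Y=1) = 0.62683.
Under exogeneity, PAF = [P(Y=1) − p₀]/P(Y=1).
PAF = (0.62683 − 0.29597) / 0.62683 ≈ 0.5278

PAF ≈ 0.528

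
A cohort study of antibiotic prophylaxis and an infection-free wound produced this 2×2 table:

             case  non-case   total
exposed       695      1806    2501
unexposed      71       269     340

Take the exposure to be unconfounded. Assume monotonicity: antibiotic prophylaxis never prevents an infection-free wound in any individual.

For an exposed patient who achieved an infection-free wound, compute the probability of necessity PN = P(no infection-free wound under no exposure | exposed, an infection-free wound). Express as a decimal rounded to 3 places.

p₁ = P(outcome | exposed) = 695/2501 = 0.27789
p₀ = P(outcome | unexposed) = 71/340 = 0.20882
Under exogeneity and monotonicity, PN = (p₁ − p₀)/p₁.
PN = (0.27789 − 0.20882) / 0.27789 ≈ 0.2485

PN ≈ 0.249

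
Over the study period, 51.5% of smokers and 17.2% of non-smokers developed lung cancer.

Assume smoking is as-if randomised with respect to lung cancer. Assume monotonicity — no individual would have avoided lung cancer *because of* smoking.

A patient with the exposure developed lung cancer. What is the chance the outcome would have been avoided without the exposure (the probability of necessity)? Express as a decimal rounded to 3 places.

PN ≈ 0.666

p₁ = 0.515, p₀ = 0.172.
Under exogeneity and monotonicity, PN = (p₁ − p₀) / p₁.
PN = (0.515 − 0.172) / 0.515 = 0.343 / 0.515 ≈ 0.6660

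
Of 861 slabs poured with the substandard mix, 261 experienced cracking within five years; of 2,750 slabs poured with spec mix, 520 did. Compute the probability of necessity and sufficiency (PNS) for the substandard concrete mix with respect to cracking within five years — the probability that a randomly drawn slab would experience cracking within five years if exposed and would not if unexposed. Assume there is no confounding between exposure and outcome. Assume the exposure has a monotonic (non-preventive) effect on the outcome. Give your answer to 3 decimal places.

p₁ = P(outcome | exposed) = 261/861 = 0.30314
p₀ = P(outcome | unexposed) = 520/2750 = 0.18909
Under exogeneity and monotonicity, PNS = p₁ − p₀.
PNS = 0.30314 − 0.18909 = 0.11404

PNS ≈ 0.114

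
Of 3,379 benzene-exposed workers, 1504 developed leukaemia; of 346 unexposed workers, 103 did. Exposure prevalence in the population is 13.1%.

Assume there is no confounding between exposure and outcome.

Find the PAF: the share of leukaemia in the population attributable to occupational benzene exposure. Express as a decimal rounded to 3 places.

PAF ≈ 0.061

p₁ = P(outcome | exposed) = 1504/3379 = 0.4451
p₀ = P(outcome | unexposed) = 103/346 = 0.29769
Overall risk P(Y=1) = π·p₁ + (1−π)·p₀ = 0.131×0.4451 + 0.869×0.29769 = 0.317.
Under exogeneity, PAF = [P(Y=1) − p₀] / P(Y=1).
PAF = (0.317 − 0.29769) / 0.317 ≈ 0.0609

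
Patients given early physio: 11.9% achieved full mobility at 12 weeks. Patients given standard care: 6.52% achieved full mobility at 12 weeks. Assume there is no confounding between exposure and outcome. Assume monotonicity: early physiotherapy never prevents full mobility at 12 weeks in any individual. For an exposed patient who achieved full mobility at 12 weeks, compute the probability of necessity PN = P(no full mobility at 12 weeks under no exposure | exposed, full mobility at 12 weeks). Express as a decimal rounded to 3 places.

p₁ = 0.119, p₀ = 0.0652.
Under exogeneity and monotonicity, PN = (p₁ − p₀) / p₁.
PN = (0.119 − 0.0652) / 0.119 = 0.0538 / 0.119 ≈ 0.4521

PN ≈ 0.452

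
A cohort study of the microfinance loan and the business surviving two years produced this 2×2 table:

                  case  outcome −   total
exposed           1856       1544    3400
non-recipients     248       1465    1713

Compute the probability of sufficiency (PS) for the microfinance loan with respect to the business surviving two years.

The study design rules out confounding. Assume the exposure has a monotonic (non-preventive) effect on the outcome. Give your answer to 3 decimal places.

p₁ = P(outcome | exposed) = 1856/3400 = 0.54588
p₀ = P(outcome | unexposed) = 248/1713 = 0.14478
Under exogeneity and monotonicity, PS = (p₁ − p₀)/(1 − p₀).
PS = (0.54588 − 0.14478) / 0.85522 ≈ 0.4690

PS ≈ 0.469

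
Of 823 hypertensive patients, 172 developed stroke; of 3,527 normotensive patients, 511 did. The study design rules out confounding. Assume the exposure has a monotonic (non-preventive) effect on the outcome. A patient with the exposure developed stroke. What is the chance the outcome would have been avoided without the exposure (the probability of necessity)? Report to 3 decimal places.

p₁ = P(outcome | exposed) = 172/823 = 0.20899
p₀ = P(outcome | unexposed) = 511/3527 = 0.14488
Under exogeneity and monotonicity, PN = (p₁ − p₀) / p₁.
PN = (0.20899 − 0.14488) / 0.20899 = 0.064109 / 0.20899 ≈ 0.3068

PN ≈ 0.307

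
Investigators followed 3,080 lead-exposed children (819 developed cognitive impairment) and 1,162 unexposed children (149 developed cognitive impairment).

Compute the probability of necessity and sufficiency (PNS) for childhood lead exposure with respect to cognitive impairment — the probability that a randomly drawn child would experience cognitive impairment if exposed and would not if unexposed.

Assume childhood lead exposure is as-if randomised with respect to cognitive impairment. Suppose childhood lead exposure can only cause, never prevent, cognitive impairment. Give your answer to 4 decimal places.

p₁ = P(outcome | exposed) = 819/3080 = 0.26591
p₀ = P(outcome | unexposed) = 149/1162 = 0.12823
Under exogeneity and monotonicity, PNS = p₁ − p₀.
PNS = 0.26591 − 0.12823 = 0.13768

PNS ≈ 0.1377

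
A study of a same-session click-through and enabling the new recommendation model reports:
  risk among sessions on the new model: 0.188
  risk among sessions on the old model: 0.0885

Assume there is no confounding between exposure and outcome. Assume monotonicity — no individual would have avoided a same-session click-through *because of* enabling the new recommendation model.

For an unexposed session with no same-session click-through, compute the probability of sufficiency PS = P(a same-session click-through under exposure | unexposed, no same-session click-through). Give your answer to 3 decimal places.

Let p₁ = 0.188, p₀ = 0.0885.
Under exogeneity and monotonicity, PS = (p₁ − p₀) / (1 − p₀).
PS = (0.188 − 0.0885) / (1 − 0.0885) = 0.0995 / 0.9115 ≈ 0.1092

PS ≈ 0.109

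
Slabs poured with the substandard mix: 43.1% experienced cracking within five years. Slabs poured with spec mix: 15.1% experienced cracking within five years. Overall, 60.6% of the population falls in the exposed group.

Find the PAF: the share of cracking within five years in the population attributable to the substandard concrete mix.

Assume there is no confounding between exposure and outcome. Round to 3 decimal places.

p₁ = 0.431, p₀ = 0.151.
Overall risk P(Y=1) = π·p₁ + (1−π)·p₀ = 0.606×0.431 + 0.394×0.151 = 0.32068.
Under exogeneity, PAF = [P(Y=1) − p₀] / P(Y=1).
PAF = (0.32068 − 0.151) / 0.32068 ≈ 0.5291

PAF ≈ 0.529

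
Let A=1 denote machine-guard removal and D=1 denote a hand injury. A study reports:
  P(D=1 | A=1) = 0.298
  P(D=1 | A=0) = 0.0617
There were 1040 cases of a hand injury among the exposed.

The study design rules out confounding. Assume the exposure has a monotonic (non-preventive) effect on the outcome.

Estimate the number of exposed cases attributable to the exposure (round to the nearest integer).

about 825 cases

Let p₁ = 0.298, p₀ = 0.0617.
PN = (p₁ − p₀)/p₁ = (0.298 − 0.0617) / 0.298 ≈ 0.79295.
Attributable cases ≈ PN × (exposed cases) = 0.79295 × 1040 ≈ 824.67.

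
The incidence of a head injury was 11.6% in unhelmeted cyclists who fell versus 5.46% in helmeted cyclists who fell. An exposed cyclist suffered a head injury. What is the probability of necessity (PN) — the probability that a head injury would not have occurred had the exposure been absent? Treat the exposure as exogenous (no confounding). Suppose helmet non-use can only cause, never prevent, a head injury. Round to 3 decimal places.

p₁ = 0.116, p₀ = 0.0546.
Under exogeneity and monotonicity, PN = (p₁ − p₀) / p₁.
PN = (0.116 − 0.0546) / 0.116 = 0.0614 / 0.116 ≈ 0.5293

PN ≈ 0.529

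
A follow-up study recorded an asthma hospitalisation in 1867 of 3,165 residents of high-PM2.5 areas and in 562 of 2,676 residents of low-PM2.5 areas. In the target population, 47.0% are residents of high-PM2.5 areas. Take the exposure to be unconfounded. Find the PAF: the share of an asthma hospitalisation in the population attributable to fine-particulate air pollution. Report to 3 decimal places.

PAF ≈ 0.459

p₁ = P(outcome | exposed) = 1867/3165 = 0.58989
p₀ = P(outcome | unexposed) = 562/2676 = 0.21001
Overall risk P(Y=1) = π·p₁ + (1−π)·p₀ = 0.47×0.58989 + 0.53×0.21001 = 0.38856.
Under exogeneity, PAF = [P(Y=1) − p₀] / P(Y=1).
PAF = (0.38856 − 0.21001) / 0.38856 ≈ 0.4595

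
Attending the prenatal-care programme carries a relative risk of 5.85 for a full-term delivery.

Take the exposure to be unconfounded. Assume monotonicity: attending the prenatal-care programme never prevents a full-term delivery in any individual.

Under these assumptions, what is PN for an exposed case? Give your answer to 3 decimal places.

Under exogeneity and monotonicity, PN = (RR − 1) / RR = 1 − 1/RR.
PN = (5.85 − 1) / 5.85 = 4.85 / 5.85 ≈ 0.8291

PN ≈ 0.829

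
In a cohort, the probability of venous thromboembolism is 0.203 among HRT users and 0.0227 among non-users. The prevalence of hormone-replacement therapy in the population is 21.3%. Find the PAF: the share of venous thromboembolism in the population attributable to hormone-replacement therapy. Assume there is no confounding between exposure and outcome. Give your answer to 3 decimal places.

Let p₁ = 0.203, p₀ = 0.0227.
Overall risk P(Y=1) = π·p₁ + (1−π)·p₀ = 0.213×0.203 + 0.787×0.0227 = 0.061104.
Under exogeneity, PAF = [P(Y=1) − p₀] / P(Y=1).
PAF = (0.061104 − 0.0227) / 0.061104 ≈ 0.6285

PAF ≈ 0.629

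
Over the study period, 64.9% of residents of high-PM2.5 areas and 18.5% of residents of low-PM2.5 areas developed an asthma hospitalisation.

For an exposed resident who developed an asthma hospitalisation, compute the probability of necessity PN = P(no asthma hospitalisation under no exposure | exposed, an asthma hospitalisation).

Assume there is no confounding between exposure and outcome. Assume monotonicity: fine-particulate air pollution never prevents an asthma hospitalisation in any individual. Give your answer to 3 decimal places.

p₁ = 0.649, p₀ = 0.185.
Under exogeneity and monotonicity, PN = (p₁ − p₀) / p₁.
PN = (0.649 − 0.185) / 0.649 = 0.464 / 0.649 ≈ 0.7149

PN ≈ 0.715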